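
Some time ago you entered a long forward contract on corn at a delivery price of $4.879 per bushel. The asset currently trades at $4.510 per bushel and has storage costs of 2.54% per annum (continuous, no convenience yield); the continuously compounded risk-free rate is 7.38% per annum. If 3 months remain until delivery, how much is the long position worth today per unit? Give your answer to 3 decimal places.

-$0.251 per bushel

Current fair forward for the remaining 3 months: F = S·e^((r + u)·T), (r + u) = 0.0738 + 0.0254 = 0.0992
F = 4.510 · e^(0.0992 × 3/12) = 4.510 × 1.025110 = 4.6232
Value of long forward = (F − K)·e^(−rT) = (4.6232 − 4.879) · e^(−0.0738·3/12)
= -0.2558 × 0.981719 = -0.251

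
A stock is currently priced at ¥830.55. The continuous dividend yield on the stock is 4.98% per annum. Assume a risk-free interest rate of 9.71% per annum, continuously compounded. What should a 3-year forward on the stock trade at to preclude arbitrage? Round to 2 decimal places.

¥957.18

F = S·e^((r − q)T) = 830.55 · e^((0.0971 − 0.0498) × 3)
= 830.55 · e^0.141900 = 830.55 × 1.152461
F = ¥957.18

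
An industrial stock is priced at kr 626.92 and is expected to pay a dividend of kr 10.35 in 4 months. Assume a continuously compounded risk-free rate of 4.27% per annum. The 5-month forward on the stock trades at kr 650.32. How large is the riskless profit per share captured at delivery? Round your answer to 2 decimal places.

PV(dividends) I = 10.35·e^(−0.0427·4/12) = 10.2037
Fair forward F* = (S − I)·e^(rT) = (626.92 − 10.2037)·e^0.017792 = 616.7163 × 1.017951 = 627.7870
Market kr 650.32 > fair 627.7870: forward overpriced → cash-and-carry (borrow at r, buy the stock and collect the dividends, short the forward).
Profit at T = |F_mkt − F*| = |650.32 − 627.7870| = kr 22.53 per share

kr 22.53 per share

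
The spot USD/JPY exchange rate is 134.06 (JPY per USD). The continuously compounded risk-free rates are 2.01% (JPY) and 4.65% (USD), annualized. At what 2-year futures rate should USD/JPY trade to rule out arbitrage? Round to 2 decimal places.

F = S·e^((r_JPY − r_USD)T) = 134.06 · e^((0.0201 − 0.0465) × 2)
= 134.06 · e^-0.052800 = 134.06 × 0.948570
F = 127.17 JPY per USD

127.17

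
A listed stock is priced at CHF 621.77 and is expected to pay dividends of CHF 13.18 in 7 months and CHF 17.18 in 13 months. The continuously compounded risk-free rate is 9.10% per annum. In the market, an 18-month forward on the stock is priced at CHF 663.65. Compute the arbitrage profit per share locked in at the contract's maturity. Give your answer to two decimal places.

CHF 16.89 per share

PV(dividends) I = 13.18·e^(−0.0910·7/12) + 17.18·e^(−0.0910·13/12) = 28.0658
Fair forward F* = (S − I)·e^(rT) = (621.77 − 28.0658)·e^0.136500 = 593.7042 × 1.146255 = 680.5364
Market CHF 663.65 < fair 680.5364: forward underpriced → reverse cash-and-carry (short the stock, invest proceeds at r, pay the dividends, go long the forward).
Profit at T = |F_mkt − F*| = |663.65 − 680.5364| = CHF 16.89 per share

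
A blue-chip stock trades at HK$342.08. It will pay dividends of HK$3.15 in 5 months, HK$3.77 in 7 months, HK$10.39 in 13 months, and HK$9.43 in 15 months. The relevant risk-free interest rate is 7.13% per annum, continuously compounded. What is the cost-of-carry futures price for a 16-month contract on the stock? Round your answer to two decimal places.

HK$348.79

PV(dividends) I = 3.15·e^(−0.0713·5/12) + 3.77·e^(−0.0713·7/12) + 10.39·e^(−0.0713·13/12) + 9.43·e^(−0.0713·15/12)
I = 3.0578 + 3.6164 + 9.6177 + 8.6259 = 24.9178
F = (S − I)·e^(rT) = (342.08 − 24.9178) · e^(0.0713·16/12)
= 317.1622 · e^0.095067 = 317.1622 × 1.099733 = HK$348.79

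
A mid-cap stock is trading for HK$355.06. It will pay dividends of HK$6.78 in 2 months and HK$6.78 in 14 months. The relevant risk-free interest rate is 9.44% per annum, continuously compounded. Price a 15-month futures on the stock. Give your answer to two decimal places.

HK$385.19

PV(dividends) I = 6.78·e^(−0.0944·2/12) + 6.78·e^(−0.0944·14/12)
I = 6.6742 + 6.0729 = 12.7471
F = (S − I)·e^(rT) = (355.06 − 12.7471) · e^(0.0944·15/12)
= 342.3129 · e^0.118000 = 342.3129 × 1.125244 = HK$385.19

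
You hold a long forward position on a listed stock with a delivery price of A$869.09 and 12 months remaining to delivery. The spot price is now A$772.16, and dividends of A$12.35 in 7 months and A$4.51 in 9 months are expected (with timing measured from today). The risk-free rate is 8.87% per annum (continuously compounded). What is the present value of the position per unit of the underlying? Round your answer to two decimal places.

-A$39.11

PV(remaining dividends) I = 12.35·e^(−0.0887·7/12) + 4.51·e^(−0.0887·9/12) = 15.9470
Current forward F = (S − I)·e^(rT) = (772.16 − 15.9470)·e^(0.0887·12/12) = 756.2130 × 1.092753 = 826.3540
Value (long) = (F − K)·e^(−rT) = (826.3540 − 869.09) × 0.915120 = -39.1086
Value = -A$39.11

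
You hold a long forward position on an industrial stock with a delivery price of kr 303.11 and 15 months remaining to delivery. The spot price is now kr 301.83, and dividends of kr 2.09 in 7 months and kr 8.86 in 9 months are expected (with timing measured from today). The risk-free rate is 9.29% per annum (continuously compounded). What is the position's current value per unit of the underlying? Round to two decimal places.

kr 21.71

PV(remaining dividends) I = 2.09·e^(−0.0929·7/12) + 8.86·e^(−0.0929·9/12) = 10.2434
Current forward F = (S − I)·e^(rT) = (301.83 − 10.2434)·e^(0.0929·15/12) = 291.5866 × 1.123136 = 327.4914
Value (long) = (F − K)·e^(−rT) = (327.4914 − 303.11) × 0.890364 = 21.7083
Value = kr 21.71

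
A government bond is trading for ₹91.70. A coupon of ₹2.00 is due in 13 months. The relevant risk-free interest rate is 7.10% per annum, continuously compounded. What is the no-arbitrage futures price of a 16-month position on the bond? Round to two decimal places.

PV(coupons) I = 2.00·e^(−0.0710·13/12)
I = 1.8519
F = (S − I)·e^(rT) = (91.70 − 1.8519) · e^(0.0710·16/12)
= 89.8481 · e^0.094667 = 89.8481 × 1.099293 = ₹98.77

₹98.77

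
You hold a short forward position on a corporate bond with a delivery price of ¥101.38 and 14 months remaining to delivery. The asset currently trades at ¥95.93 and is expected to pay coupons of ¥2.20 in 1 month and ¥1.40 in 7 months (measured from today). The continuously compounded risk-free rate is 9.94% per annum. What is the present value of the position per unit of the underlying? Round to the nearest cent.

PV(remaining coupons) I = 2.20·e^(−0.0994·1/12) + 1.40·e^(−0.0994·7/12) = 3.5030
Current forward F = (S − I)·e^(rT) = (95.93 − 3.5030)·e^(0.0994·14/12) = 92.4270 × 1.122958 = 103.7916
Value (long) = (F − K)·e^(−rT) = (103.7916 − 101.38) × 0.890505 = 2.1475
Short position value = −(long value) = -¥2.15

-¥2.15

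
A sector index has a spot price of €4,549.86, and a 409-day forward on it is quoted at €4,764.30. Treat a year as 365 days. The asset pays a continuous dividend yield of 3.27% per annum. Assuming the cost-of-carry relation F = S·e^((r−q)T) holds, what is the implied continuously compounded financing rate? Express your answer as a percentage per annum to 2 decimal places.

7.38%

From F = S·e^((r−q)T): (r − q) = ln(F/S)/T
ln(4764.30/4549.86) = ln(1.047131) = 0.046054
(r − q) = 0.046054 / (409/365) = 0.041100
r = ln(F/S)/T + q = 0.041100 + 0.0327 = 0.073800
r = 7.38%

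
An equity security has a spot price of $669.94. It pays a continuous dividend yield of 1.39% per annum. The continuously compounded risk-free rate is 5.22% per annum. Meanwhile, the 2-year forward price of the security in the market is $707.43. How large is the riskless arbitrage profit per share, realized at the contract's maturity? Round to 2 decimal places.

Fair forward: F* = S·e^(carry·T), with carry = (r − q) = 0.0522 − 0.0139 = 0.0383
F* = 669.94 · e^(0.0383 × 2) = 669.94 · e^0.076600 = 669.94 × 1.079610 = $723.2739
Market $707.43 < fair $723.2739: forward underpriced → reverse cash-and-carry (short spot, go long the forward).
At maturity, profit = |F_mkt − F*| = |707.43 − 723.2739| = $15.84 per share

$15.84 per share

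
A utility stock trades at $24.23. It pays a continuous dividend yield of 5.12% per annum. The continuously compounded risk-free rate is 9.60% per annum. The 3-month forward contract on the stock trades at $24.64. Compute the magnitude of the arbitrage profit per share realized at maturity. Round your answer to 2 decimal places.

Fair forward: F* = S·e^(carry·T), with carry = (r − q) = 0.0960 − 0.0512 = 0.0448
F* = 24.23 · e^(0.0448 × 3/12) = 24.23 · e^0.011200 = 24.23 × 1.011263 = $24.5029
Market $24.64 > fair $24.5029: forward overpriced → cash-and-carry (buy spot, short the forward).
At maturity, profit = |F_mkt − F*| = |24.64 − 24.5029| = $0.14 per share

$0.14 per share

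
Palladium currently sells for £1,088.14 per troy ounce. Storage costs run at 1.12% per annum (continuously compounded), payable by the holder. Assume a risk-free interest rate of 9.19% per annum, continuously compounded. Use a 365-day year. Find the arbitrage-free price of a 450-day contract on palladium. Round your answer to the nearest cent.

£1,235.63 per troy ounce

Net carry = r + u − y = 0.0919 + 0.0112 − 0.0000 = 0.1031
F = S·e^((r+u−y)T) = 1088.14 · e^(0.1031 × 450/365) = 1088.14 · e^0.12710959
= 1088.14 × 1.13554145 = £1,235.63 per troy ounce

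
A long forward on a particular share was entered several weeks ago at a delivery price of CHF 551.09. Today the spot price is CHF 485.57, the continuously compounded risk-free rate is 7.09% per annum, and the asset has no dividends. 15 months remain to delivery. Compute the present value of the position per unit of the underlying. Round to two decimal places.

-CHF 18.78

Current fair forward for the remaining 15 months: F = S·e^(r·T), r = 0.0709
F = 485.57 · e^(0.0709 × 15/12) = 485.57 × 1.092671 = 530.5683
Value of long forward = (F − K)·e^(−rT) = (530.5683 − 551.09) · e^(−0.0709·15/12)
= -20.5217 × 0.915189 = -18.78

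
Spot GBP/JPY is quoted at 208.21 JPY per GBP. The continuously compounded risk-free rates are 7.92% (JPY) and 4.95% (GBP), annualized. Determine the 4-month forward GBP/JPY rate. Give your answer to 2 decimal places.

F = S·e^((r_JPY − r_GBP)T) = 208.21 · e^((0.0792 − 0.0495) × 4/12)
= 208.21 · e^0.009900 = 208.21 × 1.009949
F = 210.28 JPY per GBP

210.28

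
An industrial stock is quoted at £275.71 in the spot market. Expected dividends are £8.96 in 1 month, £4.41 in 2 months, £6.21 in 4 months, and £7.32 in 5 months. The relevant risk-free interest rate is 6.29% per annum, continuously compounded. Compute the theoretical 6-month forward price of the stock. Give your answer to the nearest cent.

£257.18

PV(dividends) I = 8.96·e^(−0.0629·1/12) + 4.41·e^(−0.0629·2/12) + 6.21·e^(−0.0629·4/12) + 7.32·e^(−0.0629·5/12)
I = 8.9132 + 4.3640 + 6.0812 + 7.1306 = 26.4890
F = (S − I)·e^(rT) = (275.71 − 26.4890) · e^(0.0629·6/12)
= 249.2210 · e^0.031450 = 249.2210 × 1.031950 = £257.18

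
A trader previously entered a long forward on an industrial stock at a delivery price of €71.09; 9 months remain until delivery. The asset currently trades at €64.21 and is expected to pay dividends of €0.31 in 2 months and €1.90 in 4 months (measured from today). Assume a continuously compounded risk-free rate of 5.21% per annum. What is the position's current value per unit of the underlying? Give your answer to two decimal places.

-€6.33

PV(remaining dividends) I = 0.31·e^(−0.0521·2/12) + 1.90·e^(−0.0521·4/12) = 2.1746
Current forward F = (S − I)·e^(rT) = (64.21 − 2.1746)·e^(0.0521·9/12) = 62.0354 × 1.039848 = 64.5074
Value (long) = (F − K)·e^(−rT) = (64.5074 − 71.09) × 0.961679 = -6.3303
Value = -€6.33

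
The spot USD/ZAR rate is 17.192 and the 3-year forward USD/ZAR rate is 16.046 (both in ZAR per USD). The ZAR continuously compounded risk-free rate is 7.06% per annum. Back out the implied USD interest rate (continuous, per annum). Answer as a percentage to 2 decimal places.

9.36%

F = S·e^((r_ZAR − r_USD)T) ⇒ r_USD = r_ZAR − ln(F/S)/T
ln(16.046/17.192) = -0.068985; /(3) = -0.022995
r_USD = 0.0706 + 0.022995 = 0.093595
r_USD = 9.36%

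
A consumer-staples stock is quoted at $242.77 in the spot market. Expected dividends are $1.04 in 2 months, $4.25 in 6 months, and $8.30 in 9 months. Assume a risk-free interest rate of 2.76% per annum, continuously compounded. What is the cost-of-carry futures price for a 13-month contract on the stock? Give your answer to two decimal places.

$236.38

PV(dividends) I = 1.04·e^(−0.0276·2/12) + 4.25·e^(−0.0276·6/12) + 8.30·e^(−0.0276·9/12)
I = 1.0352 + 4.1918 + 8.1300 = 13.3570
F = (S − I)·e^(rT) = (242.77 − 13.3570) · e^(0.0276·13/12)
= 229.4130 · e^0.029900 = 229.4130 × 1.030351 = $236.38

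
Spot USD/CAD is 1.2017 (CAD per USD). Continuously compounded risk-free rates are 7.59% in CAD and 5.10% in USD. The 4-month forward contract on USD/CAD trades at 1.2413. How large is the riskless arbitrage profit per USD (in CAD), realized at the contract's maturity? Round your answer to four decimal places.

0.0296 per USD (in CAD)

Fair forward: F* = S·e^(carry·T), with carry = (r_CAD − r_USD) = 0.0759 − 0.0510 = 0.0249
F* = 1.2017 · e^(0.0249 × 4/12) = 1.2017 · e^0.008300 = 1.2017 × 1.008335 = 1.2117
Market 1.2413 > fair 1.2117: forward overpriced → cash-and-carry (buy spot, short the forward).
At maturity, profit = |F_mkt − F*| = |1.2413 − 1.2117| = 0.0296 per USD (in CAD)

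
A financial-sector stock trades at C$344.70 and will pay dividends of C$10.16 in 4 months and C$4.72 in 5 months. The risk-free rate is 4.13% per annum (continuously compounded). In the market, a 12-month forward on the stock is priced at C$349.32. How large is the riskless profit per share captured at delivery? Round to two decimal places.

PV(dividends) I = 10.16·e^(−0.0413·4/12) + 4.72·e^(−0.0413·5/12) = 14.6606
Fair forward F* = (S − I)·e^(rT) = (344.70 − 14.6606)·e^0.041300 = 330.0394 × 1.042165 = 343.9555
Market C$349.32 > fair 343.9555: forward overpriced → cash-and-carry (borrow at r, buy the stock and collect the dividends, short the forward).
Profit at T = |F_mkt − F*| = |349.32 − 343.9555| = C$5.36 per share

C$5.36 per share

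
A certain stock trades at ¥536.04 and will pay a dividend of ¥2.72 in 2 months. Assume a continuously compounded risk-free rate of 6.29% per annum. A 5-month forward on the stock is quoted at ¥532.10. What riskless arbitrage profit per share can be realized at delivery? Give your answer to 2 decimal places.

PV(dividends) I = 2.72·e^(−0.0629·2/12) = 2.6916
Fair forward F* = (S − I)·e^(rT) = (536.04 − 2.6916)·e^0.026208 = 533.3484 × 1.026554 = 547.5109
Market ¥532.10 < fair 547.5109: forward underpriced → reverse cash-and-carry (short the stock, invest proceeds at r, pay the dividends, go long the forward).
Profit at T = |F_mkt − F*| = |532.10 − 547.5109| = ¥15.41 per share

¥15.41 per share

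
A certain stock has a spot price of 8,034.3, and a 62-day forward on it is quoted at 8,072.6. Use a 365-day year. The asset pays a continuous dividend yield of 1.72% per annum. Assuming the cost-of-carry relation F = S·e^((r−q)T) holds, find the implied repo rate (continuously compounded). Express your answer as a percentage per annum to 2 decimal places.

From F = S·e^((r−q)T): (r − q) = ln(F/S)/T
ln(8072.6/8034.3) = ln(1.004767) = 0.004756
(r − q) = 0.004756 / (62/365) = 0.027999
r = ln(F/S)/T + q = 0.027999 + 0.0172 = 0.045199
r = 4.52%

4.52%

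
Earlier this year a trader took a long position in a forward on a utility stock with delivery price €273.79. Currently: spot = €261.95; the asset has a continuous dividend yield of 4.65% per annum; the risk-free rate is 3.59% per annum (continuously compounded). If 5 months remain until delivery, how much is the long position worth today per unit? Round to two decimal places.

-€12.80

Current fair forward for the remaining 5 months: F = S·e^((r − q)·T), (r − q) = 0.0359 − 0.0465 = -0.0106
F = 261.95 · e^(-0.0106 × 5/12) = 261.95 × 0.995593 = 260.7956
Value of long forward = (F − K)·e^(−rT) = (260.7956 − 273.79) · e^(−0.0359·5/12)
= -12.9944 × 0.985153 = -12.80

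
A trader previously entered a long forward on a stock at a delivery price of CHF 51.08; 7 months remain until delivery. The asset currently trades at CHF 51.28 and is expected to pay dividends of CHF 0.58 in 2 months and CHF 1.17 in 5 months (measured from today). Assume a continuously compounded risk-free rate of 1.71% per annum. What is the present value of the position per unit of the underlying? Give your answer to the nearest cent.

-CHF 1.03

PV(remaining dividends) I = 0.58·e^(−0.0171·2/12) + 1.17·e^(−0.0171·5/12) = 1.7400
Current forward F = (S − I)·e^(rT) = (51.28 − 1.7400)·e^(0.0171·7/12) = 49.5400 × 1.010025 = 50.0366
Value (long) = (F − K)·e^(−rT) = (50.0366 − 51.08) × 0.990075 = -1.0330
Value = -CHF 1.03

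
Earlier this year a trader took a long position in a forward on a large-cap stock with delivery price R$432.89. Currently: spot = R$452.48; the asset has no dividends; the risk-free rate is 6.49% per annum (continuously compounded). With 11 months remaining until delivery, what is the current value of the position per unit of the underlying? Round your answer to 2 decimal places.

Current fair forward for the remaining 11 months: F = S·e^(r·T), r = 0.0649
F = 452.48 · e^(0.0649 × 11/12) = 452.48 × 1.061297 = 480.2157
Value of long forward = (F − K)·e^(−rT) = (480.2157 − 432.89) · e^(−0.0649·11/12)
= 47.3257 × 0.942243 = 44.59

R$44.59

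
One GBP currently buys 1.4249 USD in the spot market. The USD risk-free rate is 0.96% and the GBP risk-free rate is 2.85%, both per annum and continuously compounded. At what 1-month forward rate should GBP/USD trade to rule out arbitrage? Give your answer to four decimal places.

1.4227

F = S·e^((r_USD − r_GBP)T) = 1.4249 · e^((0.0096 − 0.0285) × 1/12)
= 1.4249 · e^-0.001575 = 1.4249 × 0.998426
F = 1.4227 USD per GBP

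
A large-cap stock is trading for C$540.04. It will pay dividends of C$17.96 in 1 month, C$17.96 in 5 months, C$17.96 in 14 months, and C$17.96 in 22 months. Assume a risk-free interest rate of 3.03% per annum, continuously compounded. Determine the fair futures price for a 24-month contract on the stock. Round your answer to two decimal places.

PV(dividends) I = 17.96·e^(−0.0303·1/12) + 17.96·e^(−0.0303·5/12) + 17.96·e^(−0.0303·14/12) + 17.96·e^(−0.0303·22/12)
I = 17.9147 + 17.7347 + 17.3362 + 16.9895 = 69.9751
F = (S − I)·e^(rT) = (540.04 − 69.9751) · e^(0.0303·24/12)
= 470.0649 · e^0.060600 = 470.0649 × 1.062474 = C$499.43

C$499.43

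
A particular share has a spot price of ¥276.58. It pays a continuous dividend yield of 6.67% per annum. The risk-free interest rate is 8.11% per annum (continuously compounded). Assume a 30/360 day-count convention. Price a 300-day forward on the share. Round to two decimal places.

F = S·e^((r − q)T) = 276.58 · e^((0.0811 − 0.0667) × 300/360)
= 276.58 · e^0.012000 = 276.58 × 1.012072
F = ¥279.92

¥279.92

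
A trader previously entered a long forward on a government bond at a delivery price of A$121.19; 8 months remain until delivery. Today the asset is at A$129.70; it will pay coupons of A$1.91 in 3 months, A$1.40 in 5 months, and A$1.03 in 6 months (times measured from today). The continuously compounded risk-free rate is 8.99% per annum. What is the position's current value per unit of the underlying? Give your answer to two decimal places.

A$11.36

PV(remaining coupons) I = 1.91·e^(−0.0899·3/12) + 1.40·e^(−0.0899·5/12) + 1.03·e^(−0.0899·6/12) = 4.2008
Current forward F = (S − I)·e^(rT) = (129.70 − 4.2008)·e^(0.0899·8/12) = 125.4992 × 1.061766 = 133.2508
Value (long) = (F − K)·e^(−rT) = (133.2508 − 121.19) × 0.941827 = 11.3592
Value = A$11.36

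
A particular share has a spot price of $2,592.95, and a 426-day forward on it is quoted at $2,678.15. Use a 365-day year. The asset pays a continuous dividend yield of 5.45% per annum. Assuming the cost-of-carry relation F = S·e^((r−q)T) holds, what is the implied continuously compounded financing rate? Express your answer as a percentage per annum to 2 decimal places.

8.22%

From F = S·e^((r−q)T): (r − q) = ln(F/S)/T
ln(2678.15/2592.95) = ln(1.032858) = 0.032330
(r − q) = 0.032330 / (426/365) = 0.027701
r = ln(F/S)/T + q = 0.027701 + 0.0545 = 0.082201
r = 8.22%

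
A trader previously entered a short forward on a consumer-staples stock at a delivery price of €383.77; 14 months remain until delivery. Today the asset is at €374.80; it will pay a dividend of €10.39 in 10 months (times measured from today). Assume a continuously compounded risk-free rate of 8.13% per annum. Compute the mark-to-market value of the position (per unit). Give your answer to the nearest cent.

-€16.05

PV(remaining dividends) I = 10.39·e^(−0.0813·10/12) = 9.7094
Current forward F = (S − I)·e^(rT) = (374.80 − 9.7094)·e^(0.0813·14/12) = 365.0906 × 1.099494 = 401.4149
Value (long) = (F − K)·e^(−rT) = (401.4149 − 383.77) × 0.909509 = 16.0482
Short position value = −(long value) = -€16.05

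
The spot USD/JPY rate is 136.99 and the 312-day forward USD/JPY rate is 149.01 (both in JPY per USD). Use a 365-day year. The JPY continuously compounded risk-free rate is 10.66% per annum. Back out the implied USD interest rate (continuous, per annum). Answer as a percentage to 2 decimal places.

0.82%

F = S·e^((r_JPY − r_USD)T) ⇒ r_USD = r_JPY − ln(F/S)/T
ln(149.01/136.99) = 0.084105; /(312/365) = 0.098392
r_USD = 0.1066 − 0.098392 = 0.008208
r_USD = 0.82%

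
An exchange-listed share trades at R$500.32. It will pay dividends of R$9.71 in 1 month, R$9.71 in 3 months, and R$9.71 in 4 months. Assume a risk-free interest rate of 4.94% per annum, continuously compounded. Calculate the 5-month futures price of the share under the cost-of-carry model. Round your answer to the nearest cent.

R$481.31

PV(dividends) I = 9.71·e^(−0.0494·1/12) + 9.71·e^(−0.0494·3/12) + 9.71·e^(−0.0494·4/12)
I = 9.6701 + 9.5908 + 9.5514 = 28.8123
F = (S − I)·e^(rT) = (500.32 − 28.8123) · e^(0.0494·5/12)
= 471.5077 · e^0.020583 = 471.5077 × 1.020796 = R$481.31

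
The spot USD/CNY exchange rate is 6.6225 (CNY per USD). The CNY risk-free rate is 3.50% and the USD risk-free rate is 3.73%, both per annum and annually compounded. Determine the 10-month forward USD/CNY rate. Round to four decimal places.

By covered interest parity, F = S · (1+r_CNY)^T / (1+r_USD)^T
= 6.6225 × 1.029083 / 1.030988 = 6.6225 × 0.998152
F = 6.6103 CNY per USD

6.6103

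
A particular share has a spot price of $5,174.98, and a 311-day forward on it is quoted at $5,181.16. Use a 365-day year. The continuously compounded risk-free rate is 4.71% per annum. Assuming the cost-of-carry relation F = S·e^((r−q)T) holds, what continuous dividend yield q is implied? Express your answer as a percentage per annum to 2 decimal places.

4.57%

From F = S·e^((r−q)T): (r − q) = ln(F/S)/T
ln(5181.16/5174.98) = ln(1.001194) = 0.001193
(r − q) = 0.001193 / (311/365) = 0.001400
q = r − ln(F/S)/T = 0.0471 − 0.001400 = 0.045700
q = 4.57%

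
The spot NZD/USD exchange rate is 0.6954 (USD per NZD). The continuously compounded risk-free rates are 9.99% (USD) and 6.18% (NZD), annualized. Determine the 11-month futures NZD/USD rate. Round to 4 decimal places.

0.7201

F = S·e^((r_USD − r_NZD)T) = 0.6954 · e^((0.0999 − 0.0618) × 11/12)
= 0.6954 · e^0.034925 = 0.6954 × 1.035542
F = 0.7201 USD per NZD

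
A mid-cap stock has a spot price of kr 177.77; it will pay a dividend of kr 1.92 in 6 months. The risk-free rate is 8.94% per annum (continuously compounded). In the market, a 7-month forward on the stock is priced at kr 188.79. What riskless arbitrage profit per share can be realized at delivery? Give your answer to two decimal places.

PV(dividends) I = 1.92·e^(−0.0894·6/12) = 1.8361
Fair forward F* = (S − I)·e^(rT) = (177.77 − 1.8361)·e^0.052150 = 175.9339 × 1.053534 = 185.3523
Market kr 188.79 > fair 185.3523: forward overpriced → cash-and-carry (borrow at r, buy the stock and collect the dividends, short the forward).
Profit at T = |F_mkt − F*| = |188.79 − 185.3523| = kr 3.44 per share

kr 3.44 per share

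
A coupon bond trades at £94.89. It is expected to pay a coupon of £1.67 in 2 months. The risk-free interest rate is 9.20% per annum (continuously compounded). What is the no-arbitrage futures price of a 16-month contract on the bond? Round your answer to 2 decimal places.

PV(coupons) I = 1.67·e^(−0.0920·2/12)
I = 1.6446
F = (S − I)·e^(rT) = (94.89 − 1.6446) · e^(0.0920·16/12)
= 93.2454 · e^0.122667 = 93.2454 × 1.130508 = £105.41

£105.41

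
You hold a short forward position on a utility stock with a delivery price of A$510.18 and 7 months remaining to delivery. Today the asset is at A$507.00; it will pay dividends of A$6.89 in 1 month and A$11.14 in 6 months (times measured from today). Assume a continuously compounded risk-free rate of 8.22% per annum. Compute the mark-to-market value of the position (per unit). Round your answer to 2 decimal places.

PV(remaining dividends) I = 6.89·e^(−0.0822·1/12) + 11.14·e^(−0.0822·6/12) = 17.5344
Current forward F = (S − I)·e^(rT) = (507.00 − 17.5344)·e^(0.0822·7/12) = 489.4656 × 1.049118 = 513.5072
Value (long) = (F − K)·e^(−rT) = (513.5072 − 510.18) × 0.953181 = 3.1714
Short position value = −(long value) = -A$3.17

-A$3.17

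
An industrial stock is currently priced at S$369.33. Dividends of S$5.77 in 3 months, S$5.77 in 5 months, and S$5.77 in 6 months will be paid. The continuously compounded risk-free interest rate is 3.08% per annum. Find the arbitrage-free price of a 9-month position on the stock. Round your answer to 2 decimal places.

PV(dividends) I = 5.77·e^(−0.0308·3/12) + 5.77·e^(−0.0308·5/12) + 5.77·e^(−0.0308·6/12)
I = 5.7257 + 5.6964 + 5.6818 = 17.1039
F = (S − I)·e^(rT) = (369.33 − 17.1039) · e^(0.0308·9/12)
= 352.2261 · e^0.023100 = 352.2261 × 1.023369 = S$360.46

S$360.46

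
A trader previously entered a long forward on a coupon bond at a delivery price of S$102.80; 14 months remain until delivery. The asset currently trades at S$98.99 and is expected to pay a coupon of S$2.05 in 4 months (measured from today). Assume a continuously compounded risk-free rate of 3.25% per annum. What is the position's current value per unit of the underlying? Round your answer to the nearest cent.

-S$2.01

PV(remaining coupons) I = 2.05·e^(−0.0325·4/12) = 2.0279
Current forward F = (S − I)·e^(rT) = (98.99 − 2.0279)·e^(0.0325·14/12) = 96.9621 × 1.038645 = 100.7092
Value (long) = (F − K)·e^(−rT) = (100.7092 − 102.80) × 0.962793 = -2.0130
Value = -S$2.01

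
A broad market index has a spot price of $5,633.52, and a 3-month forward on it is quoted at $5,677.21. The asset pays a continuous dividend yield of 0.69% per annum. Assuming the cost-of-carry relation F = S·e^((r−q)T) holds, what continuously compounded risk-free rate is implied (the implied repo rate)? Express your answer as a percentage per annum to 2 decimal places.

3.78%

From F = S·e^((r−q)T): (r − q) = ln(F/S)/T
ln(5677.21/5633.52) = ln(1.007755) = 0.007725
(r − q) = 0.007725 / (3/12) = 0.030900
r = ln(F/S)/T + q = 0.030900 + 0.0069 = 0.037800
r = 3.78%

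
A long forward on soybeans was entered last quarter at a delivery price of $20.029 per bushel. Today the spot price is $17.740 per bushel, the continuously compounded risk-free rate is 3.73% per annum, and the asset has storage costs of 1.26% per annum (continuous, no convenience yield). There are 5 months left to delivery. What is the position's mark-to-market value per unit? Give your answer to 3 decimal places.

Current fair forward for the remaining 5 months: F = S·e^((r + u)·T), (r + u) = 0.0373 + 0.0126 = 0.0499
F = 17.740 · e^(0.0499 × 5/12) = 17.740 × 1.021009 = 18.1127
Value of long forward = (F − K)·e^(−rT) = (18.1127 − 20.029) · e^(−0.0373·5/12)
= -1.9163 × 0.984578 = -1.887

-$1.887 per bushel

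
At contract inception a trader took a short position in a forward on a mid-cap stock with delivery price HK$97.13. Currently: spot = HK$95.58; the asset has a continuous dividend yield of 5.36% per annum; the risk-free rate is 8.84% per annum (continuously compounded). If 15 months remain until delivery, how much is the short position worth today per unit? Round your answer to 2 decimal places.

-HK$2.42

Current fair forward for the remaining 15 months: F = S·e^((r − q)·T), (r − q) = 0.0884 − 0.0536 = 0.0348
F = 95.58 · e^(0.0348 × 15/12) = 95.58 × 1.044460 = 99.8295
Value of long forward = (F − K)·e^(−rT) = (99.8295 − 97.13) · e^(−0.0884·15/12)
= 2.6995 × 0.895386 = 2.42
Short position value = −(long value) = -HK$2.42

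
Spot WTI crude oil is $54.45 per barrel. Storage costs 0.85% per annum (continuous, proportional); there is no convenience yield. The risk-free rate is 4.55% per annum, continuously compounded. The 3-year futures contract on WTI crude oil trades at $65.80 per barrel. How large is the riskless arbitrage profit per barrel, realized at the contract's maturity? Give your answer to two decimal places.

Fair futures: F* = S·e^(carry·T), with carry = (r + u) = 0.0455 + 0.0085 = 0.0540
F* = 54.45 · e^(0.0540 × 3) = 54.45 · e^0.162000 = 54.45 × 1.175860 = $64.0256
Market $65.80 > fair $64.0256: forward overpriced → cash-and-carry (buy spot, short the forward).
At maturity, profit = |F_mkt − F*| = |65.80 − 64.0256| = $1.77 per barrel

$1.77 per barrel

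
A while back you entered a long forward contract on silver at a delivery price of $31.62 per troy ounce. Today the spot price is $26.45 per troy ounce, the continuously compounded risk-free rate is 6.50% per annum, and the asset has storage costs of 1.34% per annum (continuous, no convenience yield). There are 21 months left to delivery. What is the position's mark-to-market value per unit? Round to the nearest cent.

Current fair forward for the remaining 21 months: F = S·e^((r + u)·T), (r + u) = 0.0650 + 0.0134 = 0.0784
F = 26.45 · e^(0.0784 × 21/12) = 26.45 × 1.147058 = 30.3397
Value of long forward = (F − K)·e^(−rT) = (30.3397 − 31.62) · e^(−0.0650·21/12)
= -1.2803 × 0.892481 = -1.14

-$1.14 per troy ounce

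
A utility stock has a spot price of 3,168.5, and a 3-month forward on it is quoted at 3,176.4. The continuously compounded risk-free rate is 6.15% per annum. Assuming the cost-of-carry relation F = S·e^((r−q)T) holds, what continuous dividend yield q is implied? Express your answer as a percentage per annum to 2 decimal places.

5.15%

From F = S·e^((r−q)T): (r − q) = ln(F/S)/T
ln(3176.4/3168.5) = ln(1.002493) = 0.002490
(r − q) = 0.002490 / (3/12) = 0.009960
q = r − ln(F/S)/T = 0.0615 − 0.009960 = 0.051540
q = 5.15%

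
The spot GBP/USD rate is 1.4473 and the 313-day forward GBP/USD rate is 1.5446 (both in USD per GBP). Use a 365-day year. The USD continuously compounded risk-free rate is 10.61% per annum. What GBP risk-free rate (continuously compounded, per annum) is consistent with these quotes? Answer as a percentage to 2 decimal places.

3.02%

F = S·e^((r_USD − r_GBP)T) ⇒ r_GBP = r_USD − ln(F/S)/T
ln(1.5446/1.4473) = 0.065065; /(313/365) = 0.075875
r_GBP = 0.1061 − 0.075875 = 0.030225
r_GBP = 3.02%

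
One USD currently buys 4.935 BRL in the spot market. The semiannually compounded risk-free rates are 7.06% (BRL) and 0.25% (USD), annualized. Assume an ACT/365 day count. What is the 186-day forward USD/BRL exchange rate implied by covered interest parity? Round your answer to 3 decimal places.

5.106

By covered interest parity, F = S · (1+r_BRL/2)^(2T) / (1+r_USD/2)^(2T)
= 4.935 × 1.035989 / 1.001274 = 4.935 × 1.034671
F = 5.106 BRL per USD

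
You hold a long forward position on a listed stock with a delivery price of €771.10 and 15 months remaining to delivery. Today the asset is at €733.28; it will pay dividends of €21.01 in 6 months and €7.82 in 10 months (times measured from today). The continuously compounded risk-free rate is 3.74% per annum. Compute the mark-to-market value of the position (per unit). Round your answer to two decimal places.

-€30.80

PV(remaining dividends) I = 21.01·e^(−0.0374·6/12) + 7.82·e^(−0.0374·10/12) = 28.2008
Current forward F = (S − I)·e^(rT) = (733.28 − 28.2008)·e^(0.0374·15/12) = 705.0792 × 1.047860 = 738.8243
Value (long) = (F − K)·e^(−rT) = (738.8243 − 771.10) × 0.954326 = -30.8015
Value = -€30.80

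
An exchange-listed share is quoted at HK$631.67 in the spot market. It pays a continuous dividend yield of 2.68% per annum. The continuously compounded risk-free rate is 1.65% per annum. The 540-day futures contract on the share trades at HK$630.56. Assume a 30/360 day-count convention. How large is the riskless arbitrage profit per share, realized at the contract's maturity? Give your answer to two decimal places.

Fair futures: F* = S·e^(carry·T), with carry = (r − q) = 0.0165 − 0.0268 = -0.0103
F* = 631.67 · e^(-0.0103 × 540/360) = 631.67 · e^-0.015450 = 631.67 × 0.984669 = HK$621.9859
Market HK$630.56 > fair HK$621.9859: forward overpriced → cash-and-carry (buy spot, short the forward).
At maturity, profit = |F_mkt − F*| = |630.56 − 621.9859| = HK$8.57 per share

HK$8.57 per share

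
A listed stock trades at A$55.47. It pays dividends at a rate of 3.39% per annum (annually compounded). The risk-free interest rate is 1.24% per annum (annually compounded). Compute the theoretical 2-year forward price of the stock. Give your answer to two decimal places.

A$53.19

F = S · (1+r)^T / (1+q)^T
= 55.47 × 1.024954 / 1.068949 = 55.47 × 0.958843
F = A$53.19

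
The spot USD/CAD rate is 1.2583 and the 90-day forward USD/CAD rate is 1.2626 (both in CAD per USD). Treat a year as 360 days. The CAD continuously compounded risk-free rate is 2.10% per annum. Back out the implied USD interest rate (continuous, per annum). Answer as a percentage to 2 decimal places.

0.74%

F = S·e^((r_CAD − r_USD)T) ⇒ r_USD = r_CAD − ln(F/S)/T
ln(1.2626/1.2583) = 0.003411; /(90/360) = 0.013644
r_USD = 0.0210 − 0.013644 = 0.007356
r_USD = 0.74%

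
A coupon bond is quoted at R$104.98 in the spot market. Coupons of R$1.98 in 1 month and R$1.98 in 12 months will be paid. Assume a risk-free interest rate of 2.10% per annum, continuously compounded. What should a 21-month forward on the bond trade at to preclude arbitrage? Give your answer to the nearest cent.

R$104.85

PV(coupons) I = 1.98·e^(−0.0210·1/12) + 1.98·e^(−0.0210·12/12)
I = 1.9765 + 1.9389 = 3.9154
F = (S − I)·e^(rT) = (104.98 − 3.9154) · e^(0.0210·21/12)
= 101.0646 · e^0.036750 = 101.0646 × 1.037434 = R$104.85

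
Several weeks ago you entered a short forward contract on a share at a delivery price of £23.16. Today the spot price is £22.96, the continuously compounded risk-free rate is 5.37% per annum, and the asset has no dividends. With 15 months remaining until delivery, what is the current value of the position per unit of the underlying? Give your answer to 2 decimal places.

-£1.30

Current fair forward for the remaining 15 months: F = S·e^(r·T), r = 0.0537
F = 22.96 · e^(0.0537 × 15/12) = 22.96 × 1.069429 = 24.5541
Value of long forward = (F − K)·e^(−rT) = (24.5541 − 23.16) · e^(−0.0537·15/12)
= 1.3941 × 0.935078 = 1.30
Short position value = −(long value) = -£1.30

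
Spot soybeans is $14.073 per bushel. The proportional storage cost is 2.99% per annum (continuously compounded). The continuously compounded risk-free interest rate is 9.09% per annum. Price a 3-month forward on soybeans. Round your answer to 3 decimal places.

Net carry = r + u − y = 0.0909 + 0.0299 − 0.0000 = 0.1208
F = S·e^((r+u−y)T) = 14.073 · e^(0.1208 × 3/12) = 14.073 · e^0.030200
= 14.073 × 1.030661 = $14.504 per bushel

$14.504 per bushel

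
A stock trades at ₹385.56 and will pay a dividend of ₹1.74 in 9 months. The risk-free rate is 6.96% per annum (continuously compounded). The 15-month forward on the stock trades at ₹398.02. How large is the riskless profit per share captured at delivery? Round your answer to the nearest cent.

PV(dividends) I = 1.74·e^(−0.0696·9/12) = 1.6515
Fair forward F* = (S − I)·e^(rT) = (385.56 − 1.6515)·e^0.087000 = 383.9085 × 1.090897 = 418.8046
Market ₹398.02 < fair 418.8046: forward underpriced → reverse cash-and-carry (short the stock, invest proceeds at r, pay the dividends, go long the forward).
Profit at T = |F_mkt − F*| = |398.02 − 418.8046| = ₹20.78 per share

₹20.78 per share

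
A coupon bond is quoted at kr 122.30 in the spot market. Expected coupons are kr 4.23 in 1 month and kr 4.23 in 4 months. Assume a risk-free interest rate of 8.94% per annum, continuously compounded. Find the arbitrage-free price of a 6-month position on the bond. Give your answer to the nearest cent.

kr 119.21

PV(coupons) I = 4.23·e^(−0.0894·1/12) + 4.23·e^(−0.0894·4/12)
I = 4.1986 + 4.1058 = 8.3044
F = (S − I)·e^(rT) = (122.30 − 8.3044) · e^(0.0894·6/12)
= 113.9956 · e^0.044700 = 113.9956 × 1.045714 = kr 119.21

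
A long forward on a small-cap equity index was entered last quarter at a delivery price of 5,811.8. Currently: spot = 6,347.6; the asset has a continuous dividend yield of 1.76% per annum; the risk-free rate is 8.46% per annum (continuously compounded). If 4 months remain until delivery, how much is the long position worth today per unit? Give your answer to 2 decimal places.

660.27

Current fair forward for the remaining 4 months: F = S·e^((r − q)·T), (r − q) = 0.0846 − 0.0176 = 0.0670
F = 6347.6 · e^(0.0670 × 4/12) = 6347.6 × 1.02258459 = 6490.9579
Value of long forward = (F − K)·e^(−rT) = (6490.9579 − 5811.8) · e^(−0.0846·4/12)
= 679.1579 × 0.97219391 = 660.27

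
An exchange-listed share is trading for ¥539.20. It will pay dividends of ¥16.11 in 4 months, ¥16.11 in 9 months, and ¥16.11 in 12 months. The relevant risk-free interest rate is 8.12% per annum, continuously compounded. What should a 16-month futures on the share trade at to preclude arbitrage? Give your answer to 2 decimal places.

¥549.94

PV(dividends) I = 16.11·e^(−0.0812·4/12) + 16.11·e^(−0.0812·9/12) + 16.11·e^(−0.0812·12/12)
I = 15.6798 + 15.1582 + 14.8536 = 45.6916
F = (S − I)·e^(rT) = (539.20 − 45.6916) · e^(0.0812·16/12)
= 493.5084 · e^0.108267 = 493.5084 × 1.114345 = ¥549.94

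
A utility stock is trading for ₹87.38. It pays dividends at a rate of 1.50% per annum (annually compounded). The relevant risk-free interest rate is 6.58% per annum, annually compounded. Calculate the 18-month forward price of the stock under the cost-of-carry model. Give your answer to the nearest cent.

F = S · (1+r)^T / (1+q)^T
= 87.38 × 1.100306 / 1.022584 = 87.38 × 1.076005
F = ₹94.02

₹94.02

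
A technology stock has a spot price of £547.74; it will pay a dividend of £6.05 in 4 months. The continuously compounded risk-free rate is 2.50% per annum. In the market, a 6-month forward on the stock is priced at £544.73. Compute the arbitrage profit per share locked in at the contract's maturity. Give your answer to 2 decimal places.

PV(dividends) I = 6.05·e^(−0.0250·4/12) = 5.9998
Fair forward F* = (S − I)·e^(rT) = (547.74 − 5.9998)·e^0.012500 = 541.7402 × 1.012578 = 548.5542
Market £544.73 < fair 548.5542: forward underpriced → reverse cash-and-carry (short the stock, invest proceeds at r, pay the dividends, go long the forward).
Profit at T = |F_mkt − F*| = |544.73 − 548.5542| = £3.82 per share

£3.82 per share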